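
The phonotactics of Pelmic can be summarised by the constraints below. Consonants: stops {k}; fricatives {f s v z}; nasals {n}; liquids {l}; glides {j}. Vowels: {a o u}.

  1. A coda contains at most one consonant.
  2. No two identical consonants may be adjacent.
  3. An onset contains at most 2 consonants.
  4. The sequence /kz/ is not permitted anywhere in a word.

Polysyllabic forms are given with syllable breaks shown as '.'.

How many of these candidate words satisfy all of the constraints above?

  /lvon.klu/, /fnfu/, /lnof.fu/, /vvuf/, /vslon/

/lvon.klu/ — σ1 onset /lv/ (2C), coda /n/ ok; σ2 onset /kl/ (2C), coda /∅/ ok → phonotactically legal
/fnfu/ — violates constraint 3: syllable 1 onset /fnf/ has 3 consonants (> 2) → phonotactically illegal
/lnof.fu/ — violates constraint 2: adjacent identical consonants /ff/ → phonotactically illegal
/vvuf/ — violates constraint 2: adjacent identical consonants /vv/ → phonotactically illegal
/vslon/ — violates constraint 3: syllable 1 onset /vsl/ has 3 consonants (> 2) → phonotactically illegal
Phonotactically legal: /lvon.klu/ → 1.

1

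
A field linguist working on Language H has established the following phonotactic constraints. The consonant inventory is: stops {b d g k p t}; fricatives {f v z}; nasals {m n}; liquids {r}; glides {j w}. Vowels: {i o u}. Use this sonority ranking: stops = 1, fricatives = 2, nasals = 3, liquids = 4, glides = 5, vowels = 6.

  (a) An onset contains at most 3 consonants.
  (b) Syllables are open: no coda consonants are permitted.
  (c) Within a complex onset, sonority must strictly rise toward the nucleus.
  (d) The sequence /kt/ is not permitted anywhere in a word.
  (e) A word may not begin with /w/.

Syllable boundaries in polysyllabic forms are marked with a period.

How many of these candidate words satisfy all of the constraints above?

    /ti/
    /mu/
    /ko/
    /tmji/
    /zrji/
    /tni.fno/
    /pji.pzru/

7

/ti/ — σ1 onset /t/, coda /∅/ ok → licit
/mu/ — σ1 onset /m/, coda /∅/ ok → licit
/ko/ — σ1 onset /k/, coda /∅/ ok → licit
/tmji/ — σ1 onset /tmj/ (1→3→5 rises), coda /∅/ ok → licit
/zrji/ — σ1 onset /zrj/ (2→4→5 rises), coda /∅/ ok → licit
/tni.fno/ — σ1 onset /tn/ (1→3 rises), coda /∅/ ok; σ2 onset /fn/ (2→3 rises), coda /∅/ ok → licit
/pji.pzru/ — σ1 onset /pj/ (1→5 rises), coda /∅/ ok; σ2 onset /pzr/ (1→2→4 rises), coda /∅/ ok → licit
Licit: /ti/, /mu/, /ko/, /tmji/, /zrji/, /tni.fno/, /pji.pzru/ → 7.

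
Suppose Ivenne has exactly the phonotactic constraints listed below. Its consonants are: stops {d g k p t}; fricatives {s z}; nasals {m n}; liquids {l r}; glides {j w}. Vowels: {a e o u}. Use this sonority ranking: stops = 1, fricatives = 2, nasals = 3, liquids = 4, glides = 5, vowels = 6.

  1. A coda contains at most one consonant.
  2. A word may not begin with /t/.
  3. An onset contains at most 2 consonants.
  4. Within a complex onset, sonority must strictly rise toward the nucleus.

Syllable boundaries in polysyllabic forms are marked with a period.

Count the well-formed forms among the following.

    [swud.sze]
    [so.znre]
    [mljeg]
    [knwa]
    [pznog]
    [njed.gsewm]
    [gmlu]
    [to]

[swud.sze] — violates constraint 4: syllable 2 onset /sz/: /s/ (fricative, 2) → /z/ (fricative, 2) does not rise → ill-formed
[so.znre] — violates constraint 3: syllable 2 onset /znr/ has 3 consonants (> 2) → ill-formed
[mljeg] — violates constraint 3: syllable 1 onset /mlj/ has 3 consonants (> 2) → ill-formed
[knwa] — violates constraint 3: syllable 1 onset /knw/ has 3 consonants (> 2) → ill-formed
[pznog] — violates constraint 3: syllable 1 onset /pzn/ has 3 consonants (> 2) → ill-formed
[njed.gsewm] — violates constraint 1: syllable 2 coda /wm/ has 2 consonants (> 1) → ill-formed
[gmlu] — violates constraint 3: syllable 1 onset /gml/ has 3 consonants (> 2) → ill-formed
[to] — violates constraint 2: word begins with /t/ → ill-formed
No form is well-formed → 0.

0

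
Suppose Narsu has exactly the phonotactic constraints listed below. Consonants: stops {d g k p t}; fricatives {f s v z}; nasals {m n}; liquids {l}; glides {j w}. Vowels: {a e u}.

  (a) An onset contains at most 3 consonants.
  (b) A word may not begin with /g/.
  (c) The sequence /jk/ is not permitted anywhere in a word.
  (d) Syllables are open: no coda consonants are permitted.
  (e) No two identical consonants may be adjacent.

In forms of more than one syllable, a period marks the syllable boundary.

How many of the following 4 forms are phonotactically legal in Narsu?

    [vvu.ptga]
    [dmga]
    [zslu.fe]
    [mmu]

2

[vvu.ptga] — violates constraint (e): adjacent identical consonants /vv/ → phonotactically illegal
[dmga] — σ1 onset /dmg/ (3C), coda /∅/ ok → phonotactically legal
[zslu.fe] — σ1 onset /zsl/ (3C), coda /∅/ ok; σ2 onset /f/, coda /∅/ ok → phonotactically legal
[mmu] — violates constraint (e): adjacent identical consonants /mm/ → phonotactically illegal
Phonotactically legal: [dmga], [zslu.fe] → 2.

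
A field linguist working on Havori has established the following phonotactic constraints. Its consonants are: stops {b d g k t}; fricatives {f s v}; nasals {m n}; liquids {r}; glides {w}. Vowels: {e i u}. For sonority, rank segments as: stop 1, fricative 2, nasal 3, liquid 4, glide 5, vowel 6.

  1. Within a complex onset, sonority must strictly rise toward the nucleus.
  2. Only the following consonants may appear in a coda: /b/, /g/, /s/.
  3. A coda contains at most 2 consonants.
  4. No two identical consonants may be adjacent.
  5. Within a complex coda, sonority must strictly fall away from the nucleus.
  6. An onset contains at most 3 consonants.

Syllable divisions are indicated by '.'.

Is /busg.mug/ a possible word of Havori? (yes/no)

/busg.mug/ — σ1 onset /b/, coda /sg/ (2→1 falls) ok; σ2 onset /m/, coda /g/ ok → licit

yes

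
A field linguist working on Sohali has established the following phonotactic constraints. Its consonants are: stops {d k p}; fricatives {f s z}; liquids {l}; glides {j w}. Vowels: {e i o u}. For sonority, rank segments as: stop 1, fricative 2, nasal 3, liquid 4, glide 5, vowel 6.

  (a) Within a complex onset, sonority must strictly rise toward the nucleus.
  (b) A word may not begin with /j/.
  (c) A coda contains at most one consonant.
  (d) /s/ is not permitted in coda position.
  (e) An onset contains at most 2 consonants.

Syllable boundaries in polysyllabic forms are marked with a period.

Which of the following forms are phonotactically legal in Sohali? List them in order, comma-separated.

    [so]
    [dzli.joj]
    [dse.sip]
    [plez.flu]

[so], [dse.sip], [plez.flu]

[so] — σ1 onset /s/, coda /∅/ ok → phonotactically legal
[dzli.joj] — violates constraint (e): syllable 1 onset /dzl/ has 3 consonants (> 2) → phonotactically illegal
[dse.sip] — σ1 onset /ds/ (1→2 rises), coda /∅/ ok; σ2 onset /s/, coda /p/ ok → phonotactically legal
[plez.flu] — σ1 onset /pl/ (1→4 rises), coda /z/ ok; σ2 onset /fl/ (2→4 rises), coda /∅/ ok → phonotactically legal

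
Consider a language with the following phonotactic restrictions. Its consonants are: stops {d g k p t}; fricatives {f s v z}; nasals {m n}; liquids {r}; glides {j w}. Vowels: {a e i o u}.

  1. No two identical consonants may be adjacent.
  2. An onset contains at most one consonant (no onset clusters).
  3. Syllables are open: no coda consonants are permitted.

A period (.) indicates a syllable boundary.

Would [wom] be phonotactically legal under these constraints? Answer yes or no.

[wom] — violates constraint 3: syllable 1 coda /m/ has 1 consonant (> 0) → phonotactically illegal

no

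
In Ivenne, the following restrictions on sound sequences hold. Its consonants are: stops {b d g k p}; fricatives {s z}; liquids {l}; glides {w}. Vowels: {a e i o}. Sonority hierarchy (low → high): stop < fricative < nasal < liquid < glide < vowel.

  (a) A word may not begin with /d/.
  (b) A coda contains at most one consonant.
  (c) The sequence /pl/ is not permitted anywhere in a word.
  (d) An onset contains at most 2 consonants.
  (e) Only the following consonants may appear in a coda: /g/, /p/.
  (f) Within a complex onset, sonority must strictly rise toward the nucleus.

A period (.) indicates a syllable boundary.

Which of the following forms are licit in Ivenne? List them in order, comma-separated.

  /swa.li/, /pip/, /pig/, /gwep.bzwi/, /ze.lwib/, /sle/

/swa.li/, /pip/, /pig/, /sle/

/swa.li/ — σ1 onset /sw/ (2→5 rises), coda /∅/ ok; σ2 onset /l/, coda /∅/ ok → licit
/pip/ — σ1 onset /p/, coda /p/ ok → licit
/pig/ — σ1 onset /p/, coda /g/ ok → licit
/gwep.bzwi/ — violates constraint (d): syllable 2 onset /bzw/ has 3 consonants (> 2) → illicit
/ze.lwib/ — violates constraint (e): syllable 2 coda contains /b/, which is not a licensed coda consonant → illicit
/sle/ — σ1 onset /sl/ (2→4 rises), coda /∅/ ok → licit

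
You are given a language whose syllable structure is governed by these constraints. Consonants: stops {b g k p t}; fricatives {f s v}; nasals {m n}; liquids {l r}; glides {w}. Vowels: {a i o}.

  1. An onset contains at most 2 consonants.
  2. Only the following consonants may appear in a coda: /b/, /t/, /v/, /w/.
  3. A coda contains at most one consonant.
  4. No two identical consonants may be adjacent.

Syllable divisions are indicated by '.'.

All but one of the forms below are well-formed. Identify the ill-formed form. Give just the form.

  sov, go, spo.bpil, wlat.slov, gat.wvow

spo.bpil

sov — σ1 onset /s/, coda /v/ ok → well-formed
go — σ1 onset /g/, coda /∅/ ok → well-formed
spo.bpil — violates constraint 2: syllable 2 coda contains /l/, which is not a licensed coda consonant → ill-formed
wlat.slov — σ1 onset /wl/ (2C), coda /t/ ok; σ2 onset /sl/ (2C), coda /v/ ok → well-formed
gat.wvow — σ1 onset /g/, coda /t/ ok; σ2 onset /wv/ (2C), coda /w/ ok → well-formed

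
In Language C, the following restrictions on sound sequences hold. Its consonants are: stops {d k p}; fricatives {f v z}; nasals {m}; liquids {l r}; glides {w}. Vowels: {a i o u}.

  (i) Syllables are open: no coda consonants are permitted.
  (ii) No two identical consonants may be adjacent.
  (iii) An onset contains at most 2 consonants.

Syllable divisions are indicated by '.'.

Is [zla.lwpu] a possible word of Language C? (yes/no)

no

[zla.lwpu] — violates constraint (iii): syllable 2 onset /lwp/ has 3 consonants (> 2) → phonotactically illegal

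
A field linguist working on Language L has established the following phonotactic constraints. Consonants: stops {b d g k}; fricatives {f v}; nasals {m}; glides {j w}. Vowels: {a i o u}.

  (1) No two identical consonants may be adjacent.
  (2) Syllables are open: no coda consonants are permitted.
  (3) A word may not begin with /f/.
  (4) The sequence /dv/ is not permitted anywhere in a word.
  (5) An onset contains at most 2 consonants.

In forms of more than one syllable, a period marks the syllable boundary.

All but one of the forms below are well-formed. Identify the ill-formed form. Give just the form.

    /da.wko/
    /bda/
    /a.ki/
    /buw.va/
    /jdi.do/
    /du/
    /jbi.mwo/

/buw.va/

/da.wko/ — σ1 onset /d/, coda /∅/ ok; σ2 onset /wk/ (2C), coda /∅/ ok → well-formed
/bda/ — σ1 onset /bd/ (2C), coda /∅/ ok → well-formed
/a.ki/ — σ1 onset /∅/, coda /∅/ ok; σ2 onset /k/, coda /∅/ ok → well-formed
/buw.va/ — violates constraint 2: syllable 1 coda /w/ has 1 consonant (> 0) → ill-formed
/jdi.do/ — σ1 onset /jd/ (2C), coda /∅/ ok; σ2 onset /d/, coda /∅/ ok → well-formed
/du/ — σ1 onset /d/, coda /∅/ ok → well-formed
/jbi.mwo/ — σ1 onset /jb/ (2C), coda /∅/ ok; σ2 onset /mw/ (2C), coda /∅/ ok → well-formed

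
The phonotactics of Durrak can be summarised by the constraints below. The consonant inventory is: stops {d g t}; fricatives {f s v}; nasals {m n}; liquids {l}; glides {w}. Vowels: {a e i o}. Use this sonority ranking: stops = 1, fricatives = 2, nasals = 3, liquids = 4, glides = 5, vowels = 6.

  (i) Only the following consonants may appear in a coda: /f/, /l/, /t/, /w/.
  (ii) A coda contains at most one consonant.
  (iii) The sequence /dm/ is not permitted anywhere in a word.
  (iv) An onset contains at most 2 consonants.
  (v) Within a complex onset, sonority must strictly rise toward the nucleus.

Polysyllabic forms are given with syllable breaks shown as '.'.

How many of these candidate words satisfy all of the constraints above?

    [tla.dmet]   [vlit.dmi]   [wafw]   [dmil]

[tla.dmet] — violates constraint (iii): contains banned sequence /dm/ → illicit
[vlit.dmi] — violates constraint (iii): contains banned sequence /dm/ → illicit
[wafw] — violates constraint (ii): syllable 1 coda /fw/ has 2 consonants (> 1) → illicit
[dmil] — violates constraint (iii): contains banned sequence /dm/ → illicit
No form is licit → 0.

0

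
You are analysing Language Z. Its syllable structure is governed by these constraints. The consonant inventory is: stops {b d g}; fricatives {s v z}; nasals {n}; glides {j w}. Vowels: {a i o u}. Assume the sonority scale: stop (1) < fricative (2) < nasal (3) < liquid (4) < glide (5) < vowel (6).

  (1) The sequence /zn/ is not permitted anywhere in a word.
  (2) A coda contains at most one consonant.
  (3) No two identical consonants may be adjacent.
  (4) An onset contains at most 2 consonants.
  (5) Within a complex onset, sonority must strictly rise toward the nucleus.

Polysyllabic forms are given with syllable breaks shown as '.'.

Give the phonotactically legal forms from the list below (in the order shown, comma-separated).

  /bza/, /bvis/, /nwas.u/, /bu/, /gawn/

/bza/ — σ1 onset /bz/ (1→2 rises), coda /∅/ ok → phonotactically legal
/bvis/ — σ1 onset /bv/ (1→2 rises), coda /s/ ok → phonotactically legal
/nwas.u/ — σ1 onset /nw/ (3→5 rises), coda /s/ ok; σ2 onset /∅/, coda /∅/ ok → phonotactically legal
/bu/ — σ1 onset /b/, coda /∅/ ok → phonotactically legal
/gawn/ — violates constraint 2: syllable 1 coda /wn/ has 2 consonants (> 1) → phonotactically illegal

/bza/, /bvis/, /nwas.u/, /bu/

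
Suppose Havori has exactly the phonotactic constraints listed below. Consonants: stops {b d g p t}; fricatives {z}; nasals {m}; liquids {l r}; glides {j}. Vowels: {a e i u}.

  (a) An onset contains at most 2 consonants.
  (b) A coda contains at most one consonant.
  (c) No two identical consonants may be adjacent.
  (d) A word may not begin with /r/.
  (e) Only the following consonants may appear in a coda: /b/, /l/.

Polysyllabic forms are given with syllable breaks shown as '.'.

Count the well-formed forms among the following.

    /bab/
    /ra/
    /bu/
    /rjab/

/bab/ — σ1 onset /b/, coda /b/ ok → well-formed
/ra/ — violates constraint (d): word begins with /r/ → ill-formed
/bu/ — σ1 onset /b/, coda /∅/ ok → well-formed
/rjab/ — violates constraint (d): word begins with /r/ → ill-formed
Well-formed: /bab/, /bu/ → 2.

2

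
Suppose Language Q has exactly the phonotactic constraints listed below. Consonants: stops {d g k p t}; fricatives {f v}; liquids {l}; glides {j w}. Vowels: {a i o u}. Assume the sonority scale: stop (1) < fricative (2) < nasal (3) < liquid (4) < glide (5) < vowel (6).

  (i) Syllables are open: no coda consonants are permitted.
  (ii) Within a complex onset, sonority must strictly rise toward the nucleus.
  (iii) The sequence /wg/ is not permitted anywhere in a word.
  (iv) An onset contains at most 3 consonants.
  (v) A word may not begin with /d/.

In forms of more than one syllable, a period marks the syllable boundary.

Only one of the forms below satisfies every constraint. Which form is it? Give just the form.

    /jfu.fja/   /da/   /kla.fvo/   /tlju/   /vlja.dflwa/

/tlju/

/jfu.fja/ — violates constraint (ii): syllable 1 onset /jf/: /j/ (glide, 5) → /f/ (fricative, 2) does not rise → not permitted
/da/ — violates constraint (v): word begins with /d/ → not permitted
/kla.fvo/ — violates constraint (ii): syllable 2 onset /fv/: /f/ (fricative, 2) → /v/ (fricative, 2) does not rise → not permitted
/tlju/ — σ1 onset /tlj/ (1→4→5 rises), coda /∅/ ok → permitted
/vlja.dflwa/ — violates constraint (iv): syllable 2 onset /dflw/ has 4 consonants (> 3) → not permitted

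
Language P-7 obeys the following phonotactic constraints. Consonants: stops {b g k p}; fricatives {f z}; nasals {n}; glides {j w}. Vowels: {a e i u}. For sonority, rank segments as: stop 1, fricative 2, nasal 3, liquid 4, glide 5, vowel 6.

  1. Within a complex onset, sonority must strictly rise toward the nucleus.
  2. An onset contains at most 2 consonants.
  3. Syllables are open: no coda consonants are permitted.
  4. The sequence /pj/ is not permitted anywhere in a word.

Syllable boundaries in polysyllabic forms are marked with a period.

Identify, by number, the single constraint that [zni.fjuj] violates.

3

[zni.fjuj]: syllable 2 coda /j/ has 1 consonant (> 0).
This is a violation of constraint 3: "Syllables are open: no coda consonants are permitted."
The remaining constraints (1, 2, 4) are satisfied.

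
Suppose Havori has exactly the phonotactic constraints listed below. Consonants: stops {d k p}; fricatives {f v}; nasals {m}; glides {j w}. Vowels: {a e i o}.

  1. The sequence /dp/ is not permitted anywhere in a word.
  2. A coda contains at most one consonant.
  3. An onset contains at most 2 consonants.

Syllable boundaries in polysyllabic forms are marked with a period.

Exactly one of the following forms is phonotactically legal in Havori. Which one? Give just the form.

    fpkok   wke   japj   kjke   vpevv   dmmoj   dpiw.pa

fpkok — violates constraint 3: syllable 1 onset /fpk/ has 3 consonants (> 2) → phonotactically illegal
wke — σ1 onset /wk/ (2C), coda /∅/ ok → phonotactically legal
japj — violates constraint 2: syllable 1 coda /pj/ has 2 consonants (> 1) → phonotactically illegal
kjke — violates constraint 3: syllable 1 onset /kjk/ has 3 consonants (> 2) → phonotactically illegal
vpevv — violates constraint 2: syllable 1 coda /vv/ has 2 consonants (> 1) → phonotactically illegal
dmmoj — violates constraint 3: syllable 1 onset /dmm/ has 3 consonants (> 2) → phonotactically illegal
dpiw.pa — violates constraint 1: contains banned sequence /dp/ → phonotactically illegal

wke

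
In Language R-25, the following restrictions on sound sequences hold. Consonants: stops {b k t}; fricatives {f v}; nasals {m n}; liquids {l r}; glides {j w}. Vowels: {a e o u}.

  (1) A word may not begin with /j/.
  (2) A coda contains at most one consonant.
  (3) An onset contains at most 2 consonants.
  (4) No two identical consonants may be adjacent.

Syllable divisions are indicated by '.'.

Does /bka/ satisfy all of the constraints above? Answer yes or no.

/bka/ — σ1 onset /bk/ (2C), coda /∅/ ok → permitted

yes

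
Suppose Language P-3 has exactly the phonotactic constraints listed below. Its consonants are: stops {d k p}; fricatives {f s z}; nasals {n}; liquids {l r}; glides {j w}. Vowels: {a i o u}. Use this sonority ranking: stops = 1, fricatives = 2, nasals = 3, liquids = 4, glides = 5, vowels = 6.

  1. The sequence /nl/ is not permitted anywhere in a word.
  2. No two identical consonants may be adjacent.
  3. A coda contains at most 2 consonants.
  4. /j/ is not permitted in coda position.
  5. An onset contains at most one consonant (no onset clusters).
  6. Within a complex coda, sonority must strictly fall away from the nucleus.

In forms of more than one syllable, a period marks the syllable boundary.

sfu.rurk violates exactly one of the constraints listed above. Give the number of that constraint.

5

sfu.rurk: syllable 1 onset /sf/ has 2 consonants (> 1).
This is a violation of constraint 5: "An onset contains at most one consonant (no onset clusters)."
The remaining constraints (1, 2, 3, 4, 6) are satisfied.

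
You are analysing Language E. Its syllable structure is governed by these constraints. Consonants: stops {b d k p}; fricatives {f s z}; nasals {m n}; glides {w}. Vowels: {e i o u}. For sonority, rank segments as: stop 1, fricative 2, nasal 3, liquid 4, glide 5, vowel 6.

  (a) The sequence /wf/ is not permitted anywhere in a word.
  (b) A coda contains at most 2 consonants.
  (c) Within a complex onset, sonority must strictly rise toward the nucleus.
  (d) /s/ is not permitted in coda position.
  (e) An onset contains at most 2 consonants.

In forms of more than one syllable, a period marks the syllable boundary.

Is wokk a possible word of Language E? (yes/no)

wokk — σ1 onset /w/, coda /kk/ (2C) ok → phonotactically legal

yes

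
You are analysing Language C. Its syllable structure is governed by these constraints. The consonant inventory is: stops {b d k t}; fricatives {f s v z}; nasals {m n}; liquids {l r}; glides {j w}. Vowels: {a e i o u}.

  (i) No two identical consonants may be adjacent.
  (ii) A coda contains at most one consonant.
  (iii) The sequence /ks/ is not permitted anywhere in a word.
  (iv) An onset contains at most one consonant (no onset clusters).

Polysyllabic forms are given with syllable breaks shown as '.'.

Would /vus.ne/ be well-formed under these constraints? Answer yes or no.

yes

/vus.ne/ — σ1 onset /v/, coda /s/ ok; σ2 onset /n/, coda /∅/ ok → well-formed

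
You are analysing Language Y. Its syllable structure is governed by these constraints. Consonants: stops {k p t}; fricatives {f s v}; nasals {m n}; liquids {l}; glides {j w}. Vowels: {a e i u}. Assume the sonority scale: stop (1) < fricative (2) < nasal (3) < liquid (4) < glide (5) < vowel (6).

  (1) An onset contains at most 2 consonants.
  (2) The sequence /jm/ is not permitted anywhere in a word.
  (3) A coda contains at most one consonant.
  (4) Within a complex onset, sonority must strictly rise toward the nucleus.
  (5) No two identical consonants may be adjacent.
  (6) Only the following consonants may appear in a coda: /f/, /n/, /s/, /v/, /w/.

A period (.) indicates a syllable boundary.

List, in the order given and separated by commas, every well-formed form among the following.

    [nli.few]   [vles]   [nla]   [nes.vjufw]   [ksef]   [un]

[nli.few], [vles], [nla], [ksef], [un]

[nli.few] — σ1 onset /nl/ (3→4 rises), coda /∅/ ok; σ2 onset /f/, coda /w/ ok → well-formed
[vles] — σ1 onset /vl/ (2→4 rises), coda /s/ ok → well-formed
[nla] — σ1 onset /nl/ (3→4 rises), coda /∅/ ok → well-formed
[nes.vjufw] — violates constraint 3: syllable 2 coda /fw/ has 2 consonants (> 1) → ill-formed
[ksef] — σ1 onset /ks/ (1→2 rises), coda /f/ ok → well-formed
[un] — σ1 onset /∅/, coda /n/ ok → well-formed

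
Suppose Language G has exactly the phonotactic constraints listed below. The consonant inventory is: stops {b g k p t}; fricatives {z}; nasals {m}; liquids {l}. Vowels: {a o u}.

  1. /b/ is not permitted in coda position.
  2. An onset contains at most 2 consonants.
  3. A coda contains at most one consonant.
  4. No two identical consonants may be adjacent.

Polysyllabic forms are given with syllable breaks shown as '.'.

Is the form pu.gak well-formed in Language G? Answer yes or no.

yes

pu.gak — σ1 onset /p/, coda /∅/ ok; σ2 onset /g/, coda /k/ ok → well-formed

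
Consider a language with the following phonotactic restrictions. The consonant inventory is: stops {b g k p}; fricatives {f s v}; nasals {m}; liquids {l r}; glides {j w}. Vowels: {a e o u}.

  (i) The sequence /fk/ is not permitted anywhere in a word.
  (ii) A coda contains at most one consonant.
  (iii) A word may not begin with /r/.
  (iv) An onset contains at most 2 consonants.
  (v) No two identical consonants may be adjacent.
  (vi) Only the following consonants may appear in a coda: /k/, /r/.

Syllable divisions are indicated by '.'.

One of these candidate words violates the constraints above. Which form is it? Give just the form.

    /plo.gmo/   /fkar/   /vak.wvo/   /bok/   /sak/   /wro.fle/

/fkar/

/plo.gmo/ — σ1 onset /pl/ (2C), coda /∅/ ok; σ2 onset /gm/ (2C), coda /∅/ ok → well-formed
/fkar/ — violates constraint (i): contains banned sequence /fk/ → ill-formed
/vak.wvo/ — σ1 onset /v/, coda /k/ ok; σ2 onset /wv/ (2C), coda /∅/ ok → well-formed
/bok/ — σ1 onset /b/, coda /k/ ok → well-formed
/sak/ — σ1 onset /s/, coda /k/ ok → well-formed
/wro.fle/ — σ1 onset /wr/ (2C), coda /∅/ ok; σ2 onset /fl/ (2C), coda /∅/ ok → well-formed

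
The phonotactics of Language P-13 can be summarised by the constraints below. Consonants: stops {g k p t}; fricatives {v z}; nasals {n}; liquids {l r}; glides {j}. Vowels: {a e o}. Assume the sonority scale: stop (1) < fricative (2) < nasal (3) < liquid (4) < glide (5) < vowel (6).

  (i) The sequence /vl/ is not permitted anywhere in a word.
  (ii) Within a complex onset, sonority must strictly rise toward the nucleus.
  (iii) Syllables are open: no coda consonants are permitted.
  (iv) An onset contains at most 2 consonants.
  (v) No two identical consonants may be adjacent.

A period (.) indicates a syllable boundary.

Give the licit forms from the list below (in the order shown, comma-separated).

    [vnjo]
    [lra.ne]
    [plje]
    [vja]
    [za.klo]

[vja], [za.klo]

[vnjo] — violates constraint (iv): syllable 1 onset /vnj/ has 3 consonants (> 2) → illicit
[lra.ne] — violates constraint (ii): syllable 1 onset /lr/: /l/ (liquid, 4) → /r/ (liquid, 4) does not rise → illicit
[plje] — violates constraint (iv): syllable 1 onset /plj/ has 3 consonants (> 2) → illicit
[vja] — σ1 onset /vj/ (2→5 rises), coda /∅/ ok → licit
[za.klo] — σ1 onset /z/, coda /∅/ ok; σ2 onset /kl/ (1→4 rises), coda /∅/ ok → licit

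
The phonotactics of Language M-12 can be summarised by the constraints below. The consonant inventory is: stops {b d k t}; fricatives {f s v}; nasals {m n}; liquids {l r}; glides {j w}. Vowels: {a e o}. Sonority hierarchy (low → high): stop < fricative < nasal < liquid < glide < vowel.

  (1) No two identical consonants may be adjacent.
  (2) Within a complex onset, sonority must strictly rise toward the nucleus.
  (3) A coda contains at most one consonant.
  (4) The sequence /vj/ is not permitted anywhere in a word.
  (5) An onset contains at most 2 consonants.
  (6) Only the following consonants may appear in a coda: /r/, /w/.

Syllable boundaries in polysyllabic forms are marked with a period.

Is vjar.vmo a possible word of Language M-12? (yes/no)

no

vjar.vmo — violates constraint 4: contains banned sequence /vj/ → phonotactically illegal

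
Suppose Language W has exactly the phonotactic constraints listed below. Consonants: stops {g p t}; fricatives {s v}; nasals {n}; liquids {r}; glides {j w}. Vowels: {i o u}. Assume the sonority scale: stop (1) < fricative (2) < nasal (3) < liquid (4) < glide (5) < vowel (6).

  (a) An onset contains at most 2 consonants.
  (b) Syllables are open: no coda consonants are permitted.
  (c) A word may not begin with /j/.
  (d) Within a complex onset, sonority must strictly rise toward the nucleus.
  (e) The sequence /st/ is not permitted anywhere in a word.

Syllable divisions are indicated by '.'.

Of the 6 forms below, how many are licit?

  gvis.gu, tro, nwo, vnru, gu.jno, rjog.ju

gvis.gu — violates constraint (b): syllable 1 coda /s/ has 1 consonant (> 0) → illicit
tro — σ1 onset /tr/ (1→4 rises), coda /∅/ ok → licit
nwo — σ1 onset /nw/ (3→5 rises), coda /∅/ ok → licit
vnru — violates constraint (a): syllable 1 onset /vnr/ has 3 consonants (> 2) → illicit
gu.jno — violates constraint (d): syllable 2 onset /jn/: /j/ (glide, 5) → /n/ (nasal, 3) does not rise → illicit
rjog.ju — violates constraint (b): syllable 1 coda /g/ has 1 consonant (> 0) → illicit
Licit: tro, nwo → 2.

2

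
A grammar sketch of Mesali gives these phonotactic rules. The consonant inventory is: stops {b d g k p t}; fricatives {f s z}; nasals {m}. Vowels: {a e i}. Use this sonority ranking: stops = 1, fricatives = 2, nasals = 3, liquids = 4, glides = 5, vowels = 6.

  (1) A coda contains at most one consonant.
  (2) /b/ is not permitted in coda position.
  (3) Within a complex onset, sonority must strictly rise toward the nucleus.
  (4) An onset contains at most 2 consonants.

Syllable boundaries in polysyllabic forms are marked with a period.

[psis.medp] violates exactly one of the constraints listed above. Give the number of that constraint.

[psis.medp]: syllable 2 coda /dp/ has 2 consonants (> 1).
This is a violation of constraint 1: "A coda contains at most one consonant."
The remaining constraints (2, 3, 4) are satisfied.

1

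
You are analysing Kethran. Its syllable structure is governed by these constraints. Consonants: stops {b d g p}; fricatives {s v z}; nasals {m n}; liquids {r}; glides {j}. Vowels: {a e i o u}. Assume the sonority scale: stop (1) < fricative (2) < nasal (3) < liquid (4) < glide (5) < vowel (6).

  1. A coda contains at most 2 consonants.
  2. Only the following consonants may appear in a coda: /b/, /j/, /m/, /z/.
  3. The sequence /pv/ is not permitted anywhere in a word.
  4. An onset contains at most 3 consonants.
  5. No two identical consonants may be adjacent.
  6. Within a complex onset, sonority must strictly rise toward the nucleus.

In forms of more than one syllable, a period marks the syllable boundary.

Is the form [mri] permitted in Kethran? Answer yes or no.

yes

[mri] — σ1 onset /mr/ (3→4 rises), coda /∅/ ok → permitted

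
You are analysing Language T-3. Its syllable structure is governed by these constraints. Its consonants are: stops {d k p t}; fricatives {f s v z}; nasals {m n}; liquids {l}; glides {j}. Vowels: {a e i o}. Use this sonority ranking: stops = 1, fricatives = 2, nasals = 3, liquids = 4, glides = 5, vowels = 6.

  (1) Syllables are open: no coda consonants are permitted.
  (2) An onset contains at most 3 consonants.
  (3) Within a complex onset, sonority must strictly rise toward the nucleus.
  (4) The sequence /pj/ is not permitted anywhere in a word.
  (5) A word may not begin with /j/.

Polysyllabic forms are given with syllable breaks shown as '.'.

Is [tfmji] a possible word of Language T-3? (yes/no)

[tfmji] — violates constraint 2: syllable 1 onset /tfmj/ has 4 consonants (> 3) → illicit

no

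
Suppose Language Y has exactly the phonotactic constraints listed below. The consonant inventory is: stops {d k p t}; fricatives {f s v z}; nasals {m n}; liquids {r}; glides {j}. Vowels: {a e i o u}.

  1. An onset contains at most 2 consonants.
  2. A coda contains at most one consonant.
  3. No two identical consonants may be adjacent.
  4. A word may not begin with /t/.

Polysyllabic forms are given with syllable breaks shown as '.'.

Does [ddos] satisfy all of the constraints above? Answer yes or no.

no

[ddos] — violates constraint 3: adjacent identical consonants /dd/ → illicit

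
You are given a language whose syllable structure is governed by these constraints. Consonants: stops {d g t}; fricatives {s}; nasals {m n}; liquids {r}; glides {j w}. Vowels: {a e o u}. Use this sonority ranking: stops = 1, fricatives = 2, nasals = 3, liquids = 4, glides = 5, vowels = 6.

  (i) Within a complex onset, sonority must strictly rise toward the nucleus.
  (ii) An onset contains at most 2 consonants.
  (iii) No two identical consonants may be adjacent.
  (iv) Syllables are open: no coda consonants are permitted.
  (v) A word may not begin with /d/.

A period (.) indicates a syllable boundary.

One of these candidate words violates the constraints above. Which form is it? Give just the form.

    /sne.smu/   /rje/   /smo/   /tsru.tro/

/tsru.tro/

/sne.smu/ — σ1 onset /sn/ (2→3 rises), coda /∅/ ok; σ2 onset /sm/ (2→3 rises), coda /∅/ ok → well-formed
/rje/ — σ1 onset /rj/ (4→5 rises), coda /∅/ ok → well-formed
/smo/ — σ1 onset /sm/ (2→3 rises), coda /∅/ ok → well-formed
/tsru.tro/ — violates constraint (ii): syllable 1 onset /tsr/ has 3 consonants (> 2) → ill-formed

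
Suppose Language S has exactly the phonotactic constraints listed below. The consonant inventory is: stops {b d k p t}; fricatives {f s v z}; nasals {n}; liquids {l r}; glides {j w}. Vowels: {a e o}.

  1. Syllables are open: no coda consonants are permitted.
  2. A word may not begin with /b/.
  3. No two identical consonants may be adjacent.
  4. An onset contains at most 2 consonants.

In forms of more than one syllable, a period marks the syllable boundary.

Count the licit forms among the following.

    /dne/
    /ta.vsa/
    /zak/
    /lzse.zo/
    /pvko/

2

/dne/ — σ1 onset /dn/ (2C), coda /∅/ ok → licit
/ta.vsa/ — σ1 onset /t/, coda /∅/ ok; σ2 onset /vs/ (2C), coda /∅/ ok → licit
/zak/ — violates constraint 1: syllable 1 coda /k/ has 1 consonant (> 0) → illicit
/lzse.zo/ — violates constraint 4: syllable 1 onset /lzs/ has 3 consonants (> 2) → illicit
/pvko/ — violates constraint 4: syllable 1 onset /pvk/ has 3 consonants (> 2) → illicit
Licit: /dne/, /ta.vsa/ → 2.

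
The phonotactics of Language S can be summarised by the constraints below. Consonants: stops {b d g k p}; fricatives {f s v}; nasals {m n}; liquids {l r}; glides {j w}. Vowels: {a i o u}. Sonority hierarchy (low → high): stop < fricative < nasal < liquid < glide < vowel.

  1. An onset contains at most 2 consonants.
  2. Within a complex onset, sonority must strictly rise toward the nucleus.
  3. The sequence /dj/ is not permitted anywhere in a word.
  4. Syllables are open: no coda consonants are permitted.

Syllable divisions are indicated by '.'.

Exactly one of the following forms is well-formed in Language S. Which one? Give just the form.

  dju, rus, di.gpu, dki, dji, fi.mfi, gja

gja

dju — violates constraint 3: contains banned sequence /dj/ → ill-formed
rus — violates constraint 4: syllable 1 coda /s/ has 1 consonant (> 0) → ill-formed
di.gpu — violates constraint 2: syllable 2 onset /gp/: /g/ (stop, 1) → /p/ (stop, 1) does not rise → ill-formed
dki — violates constraint 2: syllable 1 onset /dk/: /d/ (stop, 1) → /k/ (stop, 1) does not rise → ill-formed
dji — violates constraint 3: contains banned sequence /dj/ → ill-formed
fi.mfi — violates constraint 2: syllable 2 onset /mf/: /m/ (nasal, 3) → /f/ (fricative, 2) does not rise → ill-formed
gja — σ1 onset /gj/ (1→5 rises), coda /∅/ ok → well-formed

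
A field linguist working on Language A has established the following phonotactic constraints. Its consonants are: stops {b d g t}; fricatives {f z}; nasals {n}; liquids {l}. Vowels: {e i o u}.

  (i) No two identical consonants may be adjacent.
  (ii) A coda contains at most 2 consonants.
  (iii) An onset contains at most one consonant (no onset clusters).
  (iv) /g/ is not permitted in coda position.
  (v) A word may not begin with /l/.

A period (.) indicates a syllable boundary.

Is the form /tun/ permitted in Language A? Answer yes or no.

yes

/tun/ — σ1 onset /t/, coda /n/ ok → permitted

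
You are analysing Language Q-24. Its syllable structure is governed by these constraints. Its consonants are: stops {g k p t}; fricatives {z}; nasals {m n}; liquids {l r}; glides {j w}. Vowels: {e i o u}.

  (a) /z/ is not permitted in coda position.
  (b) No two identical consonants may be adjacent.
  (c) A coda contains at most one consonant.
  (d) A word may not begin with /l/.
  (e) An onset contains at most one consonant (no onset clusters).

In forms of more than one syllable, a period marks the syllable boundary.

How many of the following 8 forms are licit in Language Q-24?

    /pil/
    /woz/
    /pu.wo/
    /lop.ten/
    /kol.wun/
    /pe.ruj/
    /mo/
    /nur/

6

/pil/ — σ1 onset /p/, coda /l/ ok → licit
/woz/ — violates constraint (a): syllable 1 coda contains /z/ → illicit
/pu.wo/ — σ1 onset /p/, coda /∅/ ok; σ2 onset /w/, coda /∅/ ok → licit
/lop.ten/ — violates constraint (d): word begins with /l/ → illicit
/kol.wun/ — σ1 onset /k/, coda /l/ ok; σ2 onset /w/, coda /n/ ok → licit
/pe.ruj/ — σ1 onset /p/, coda /∅/ ok; σ2 onset /r/, coda /j/ ok → licit
/mo/ — σ1 onset /m/, coda /∅/ ok → licit
/nur/ — σ1 onset /n/, coda /r/ ok → licit
Licit: /pil/, /pu.wo/, /kol.wun/, /pe.ruj/, /mo/, /nur/ → 6.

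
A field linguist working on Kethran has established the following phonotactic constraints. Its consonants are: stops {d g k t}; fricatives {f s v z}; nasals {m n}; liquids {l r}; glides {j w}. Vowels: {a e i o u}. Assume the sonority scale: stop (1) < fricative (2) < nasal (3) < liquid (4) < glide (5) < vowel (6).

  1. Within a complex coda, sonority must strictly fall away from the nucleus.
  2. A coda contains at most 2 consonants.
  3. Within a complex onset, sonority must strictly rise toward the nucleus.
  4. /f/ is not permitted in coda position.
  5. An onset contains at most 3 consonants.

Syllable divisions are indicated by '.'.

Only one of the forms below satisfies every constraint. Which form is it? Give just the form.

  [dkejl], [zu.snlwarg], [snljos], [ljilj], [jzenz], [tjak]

[dkejl] — violates constraint 3: syllable 1 onset /dk/: /d/ (stop, 1) → /k/ (stop, 1) does not rise → illicit
[zu.snlwarg] — violates constraint 5: syllable 2 onset /snlw/ has 4 consonants (> 3) → illicit
[snljos] — violates constraint 5: syllable 1 onset /snlj/ has 4 consonants (> 3) → illicit
[ljilj] — violates constraint 1: syllable 1 coda /lj/: /l/ (liquid, 4) → /j/ (glide, 5) does not fall → illicit
[jzenz] — violates constraint 3: syllable 1 onset /jz/: /j/ (glide, 5) → /z/ (fricative, 2) does not rise → illicit
[tjak] — σ1 onset /tj/ (1→5 rises), coda /k/ ok → licit

[tjak]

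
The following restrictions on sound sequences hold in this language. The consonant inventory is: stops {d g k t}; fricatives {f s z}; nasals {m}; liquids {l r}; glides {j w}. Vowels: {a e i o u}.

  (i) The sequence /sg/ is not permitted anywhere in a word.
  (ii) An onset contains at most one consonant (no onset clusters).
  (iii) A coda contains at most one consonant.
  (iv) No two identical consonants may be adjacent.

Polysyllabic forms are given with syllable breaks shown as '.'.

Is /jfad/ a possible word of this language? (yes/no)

/jfad/ — violates constraint (ii): syllable 1 onset /jf/ has 2 consonants (> 1) → not permitted

no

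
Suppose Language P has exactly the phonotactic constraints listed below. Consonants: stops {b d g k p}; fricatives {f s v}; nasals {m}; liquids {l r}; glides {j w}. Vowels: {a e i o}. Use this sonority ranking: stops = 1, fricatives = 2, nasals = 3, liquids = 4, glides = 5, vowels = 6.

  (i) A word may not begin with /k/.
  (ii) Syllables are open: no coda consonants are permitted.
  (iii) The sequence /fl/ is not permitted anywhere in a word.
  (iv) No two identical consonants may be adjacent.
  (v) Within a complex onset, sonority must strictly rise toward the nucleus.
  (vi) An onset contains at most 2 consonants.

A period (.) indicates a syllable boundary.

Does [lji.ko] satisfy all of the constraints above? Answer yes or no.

[lji.ko] — σ1 onset /lj/ (4→5 rises), coda /∅/ ok; σ2 onset /k/, coda /∅/ ok → licit

yes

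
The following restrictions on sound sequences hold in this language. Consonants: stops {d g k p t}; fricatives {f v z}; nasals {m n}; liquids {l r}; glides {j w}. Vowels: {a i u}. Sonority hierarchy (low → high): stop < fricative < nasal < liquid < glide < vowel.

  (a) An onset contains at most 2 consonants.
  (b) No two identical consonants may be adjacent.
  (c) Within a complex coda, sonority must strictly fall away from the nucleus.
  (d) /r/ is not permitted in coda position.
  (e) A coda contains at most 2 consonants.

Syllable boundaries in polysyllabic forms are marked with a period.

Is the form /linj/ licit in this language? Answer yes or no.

/linj/ — violates constraint (c): syllable 1 coda /nj/: /n/ (nasal, 3) → /j/ (glide, 5) does not fall → illicit

no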